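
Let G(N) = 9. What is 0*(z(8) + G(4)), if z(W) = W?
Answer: 0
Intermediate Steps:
0*(z(8) + G(4)) = 0*(8 + 9) = 0*17 = 0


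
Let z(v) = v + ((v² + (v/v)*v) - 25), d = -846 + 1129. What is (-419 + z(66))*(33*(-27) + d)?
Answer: -2458752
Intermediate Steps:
d = 283
z(v) = -25 + v² + 2*v (z(v) = v + ((v² + 1*v) - 25) = v + ((v² + v) - 25) = v + ((v + v²) - 25) = v + (-25 + v + v²) = -25 + v² + 2*v)
(-419 + z(66))*(33*(-27) + d) = (-419 + (-25 + 66² + 2*66))*(33*(-27) + 283) = (-419 + (-25 + 4356 + 132))*(-891 + 283) = (-419 + 4463)*(-608) = 4044*(-608) = -2458752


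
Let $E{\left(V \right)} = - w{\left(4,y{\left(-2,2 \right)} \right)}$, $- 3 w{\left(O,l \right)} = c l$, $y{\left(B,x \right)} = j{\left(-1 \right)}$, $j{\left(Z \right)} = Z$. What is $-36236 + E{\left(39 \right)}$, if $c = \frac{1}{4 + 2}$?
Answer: $- \frac{652249}{18} \approx -36236.0$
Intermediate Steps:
$c = \frac{1}{6} \approx 0.16667$
$y{\left(B,x \right)} = -1$
$w{\left(O,l \right)} = - \frac{l}{18}$ ($w{\left(O,l \right)} = - \frac{\frac{1}{6} l}{3} = - \frac{l}{18}$)
$E{\left(V \right)} = - \frac{1}{18}$ ($E{\left(V \right)} = - \frac{\left(-1\right) \left(-1\right)}{18} = \left(-1\right) \frac{1}{18} = - \frac{1}{18}$)
$-36236 + E{\left(39 \right)} = -36236 - \frac{1}{18} = - \frac{652249}{18}$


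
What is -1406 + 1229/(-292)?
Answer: -411781/292 ≈ -1410.2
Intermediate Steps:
-1406 + 1229/(-292) = -1406 + 1229*(-1/292) = -1406 - 1229/292 = -411781/292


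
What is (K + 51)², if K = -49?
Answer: 4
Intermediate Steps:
(K + 51)² = (-49 + 51)² = 2² = 4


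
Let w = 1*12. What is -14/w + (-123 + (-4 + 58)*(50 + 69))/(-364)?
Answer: -20183/1092 ≈ -18.483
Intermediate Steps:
w = 12
-14/w + (-123 + (-4 + 58)*(50 + 69))/(-364) = -14/12 + (-123 + (-4 + 58)*(50 + 69))/(-364) = -14*1/12 + (-123 + 54*119)*(-1/364) = -7/6 + (-123 + 6426)*(-1/364) = -7/6 + 6303*(-1/364) = -7/6 - 6303/364 = -20183/1092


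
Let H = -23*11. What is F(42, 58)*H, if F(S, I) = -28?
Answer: 7084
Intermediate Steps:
H = -253
F(42, 58)*H = -28*(-253) = 7084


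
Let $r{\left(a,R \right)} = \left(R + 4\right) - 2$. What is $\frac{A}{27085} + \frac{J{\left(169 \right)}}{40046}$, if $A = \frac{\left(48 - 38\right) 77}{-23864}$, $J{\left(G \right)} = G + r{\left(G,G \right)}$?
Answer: $\frac{10986517709}{1294199499812} \approx 0.008489$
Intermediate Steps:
$r{\left(a,R \right)} = 2 + R$ ($r{\left(a,R \right)} = \left(4 + R\right) - 2 = 2 + R$)
$J{\left(G \right)} = 2 + 2 G$ ($J{\left(G \right)} = G + \left(2 + G\right) = 2 + 2 G$)
$A = - \frac{385}{11932}$ ($A = 10 \cdot 77 \left(- \frac{1}{23864}\right) = 770 \left(- \frac{1}{23864}\right) = - \frac{385}{11932} \approx -0.032266$)
$\frac{A}{27085} + \frac{J{\left(169 \right)}}{40046} = - \frac{385}{11932 \cdot 27085} + \frac{2 + 2 \cdot 169}{40046} = \left(- \frac{385}{11932}\right) \frac{1}{27085} + \left(2 + 338\right) \frac{1}{40046} = - \frac{77}{64635644} + 340 \cdot \frac{1}{40046} = - \frac{77}{64635644} + \frac{170}{20023} = \frac{10986517709}{1294199499812}$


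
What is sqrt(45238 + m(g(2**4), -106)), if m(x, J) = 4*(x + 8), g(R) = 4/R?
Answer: sqrt(45271) ≈ 212.77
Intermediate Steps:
m(x, J) = 32 + 4*x (m(x, J) = 4*(8 + x) = 32 + 4*x)
sqrt(45238 + m(g(2**4), -106)) = sqrt(45238 + (32 + 4*(4/(2**4)))) = sqrt(45238 + (32 + 4*(4/16))) = sqrt(45238 + (32 + 4*(4*(1/16)))) = sqrt(45238 + (32 + 4*(1/4))) = sqrt(45238 + (32 + 1)) = sqrt(45238 + 33) = sqrt(45271)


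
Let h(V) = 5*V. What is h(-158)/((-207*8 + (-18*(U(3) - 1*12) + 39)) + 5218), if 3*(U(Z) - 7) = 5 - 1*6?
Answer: -790/3697 ≈ -0.21369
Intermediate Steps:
U(Z) = 20/3 (U(Z) = 7 + (5 - 1*6)/3 = 7 + (5 - 6)/3 = 7 + (⅓)*(-1) = 7 - ⅓ = 20/3)
h(-158)/((-207*8 + (-18*(U(3) - 1*12) + 39)) + 5218) = (5*(-158))/((-207*8 + (-18*(20/3 - 1*12) + 39)) + 5218) = -790/((-1656 + (-18*(20/3 - 12) + 39)) + 5218) = -790/((-1656 + (-18*(-16/3) + 39)) + 5218) = -790/((-1656 + (96 + 39)) + 5218) = -790/((-1656 + 135) + 5218) = -790/(-1521 + 5218) = -790/3697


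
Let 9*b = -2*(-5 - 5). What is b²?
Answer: 400/81 ≈ 4.9383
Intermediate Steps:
b = 20/9 (b = (-2*(-5 - 5))/9 = (-2*(-10))/9 = (⅑)*20 = 20/9 ≈ 2.2222)
b² = (20/9)² = 400/81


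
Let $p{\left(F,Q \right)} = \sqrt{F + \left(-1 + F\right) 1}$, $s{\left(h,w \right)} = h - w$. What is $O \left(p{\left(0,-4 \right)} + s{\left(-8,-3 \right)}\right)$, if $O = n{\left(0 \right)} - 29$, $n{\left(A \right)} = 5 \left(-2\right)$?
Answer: $195 - 39 i \approx 195.0 - 39.0 i$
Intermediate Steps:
$n{\left(A \right)} = -10$
$p{\left(F,Q \right)} = \sqrt{-1 + 2 F}$ ($p{\left(F,Q \right)} = \sqrt{F + \left(-1 + F\right)} = \sqrt{-1 + 2 F}$)
$O = -39$ ($O = -10 - 29 = -39$)
$O \left(p{\left(0,-4 \right)} + s{\left(-8,-3 \right)}\right) = - 39 \left(\sqrt{-1 + 2 \cdot 0} - 5\right) = - 39 \left(\sqrt{-1 + 0} + \left(-8 + 3\right)\right) = - 39 \left(\sqrt{-1} - 5\right) = - 39 \left(i - 5\right) = - 39 \left(-5 + i\right) = 195 - 39 i$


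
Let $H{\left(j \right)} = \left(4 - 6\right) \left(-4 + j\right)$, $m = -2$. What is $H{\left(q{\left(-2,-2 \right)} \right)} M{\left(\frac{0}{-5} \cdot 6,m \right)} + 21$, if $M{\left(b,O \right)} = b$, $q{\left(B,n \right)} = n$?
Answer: $21$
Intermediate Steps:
$H{\left(j \right)} = 8 - 2 j$ ($H{\left(j \right)} = - 2 \left(-4 + j\right) = 8 - 2 j$)
$H{\left(q{\left(-2,-2 \right)} \right)} M{\left(\frac{0}{-5} \cdot 6,m \right)} + 21 = \left(8 - -4\right) \frac{0}{-5} \cdot 6 + 21 = \left(8 + 4\right) 0 \left(- \frac{1}{5}\right) 6 + 21 = 12 \cdot 0 \cdot 6 + 21 = 12 \cdot 0 + 21 = 0 + 21 = 21$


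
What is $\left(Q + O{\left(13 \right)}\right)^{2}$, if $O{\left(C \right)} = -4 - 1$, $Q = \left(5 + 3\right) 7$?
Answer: $2601$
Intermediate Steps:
$Q = 56$ ($Q = 8 \cdot 7 = 56$)
$O{\left(C \right)} = -5$
$\left(Q + O{\left(13 \right)}\right)^{2} = \left(56 - 5\right)^{2} = 51^{2} = 2601$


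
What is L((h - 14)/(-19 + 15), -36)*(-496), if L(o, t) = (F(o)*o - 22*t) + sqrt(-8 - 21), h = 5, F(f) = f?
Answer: -395343 - 496*I*sqrt(29) ≈ -3.9534e+5 - 2671.0*I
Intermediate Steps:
L(o, t) = o**2 - 22*t + I*sqrt(29) (L(o, t) = (o*o - 22*t) + sqrt(-8 - 21) = (o**2 - 22*t) + sqrt(-29) = (o**2 - 22*t) + I*sqrt(29) = o**2 - 22*t + I*sqrt(29))
L((h - 14)/(-19 + 15), -36)*(-496) = (((5 - 14)/(-19 + 15))**2 - 22*(-36) + I*sqrt(29))*(-496) = ((-9/(-4))**2 + 792 + I*sqrt(29))*(-496) = ((-9*(-1/4))**2 + 792 + I*sqrt(29))*(-496) = ((9/4)**2 + 792 + I*sqrt(29))*(-496) = (81/16 + 792 + I*sqrt(29))*(-496) = (12753/16 + I*sqrt(29))*(-496) = -395343 - 496*I*sqrt(29)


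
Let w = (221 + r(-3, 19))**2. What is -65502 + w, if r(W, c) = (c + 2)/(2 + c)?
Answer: -16218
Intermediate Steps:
r(W, c) = 1 (r(W, c) = (2 + c)/(2 + c) = 1)
w = 49284 (w = (221 + 1)**2 = 222**2 = 49284)
-65502 + w = -65502 + 49284 = -16218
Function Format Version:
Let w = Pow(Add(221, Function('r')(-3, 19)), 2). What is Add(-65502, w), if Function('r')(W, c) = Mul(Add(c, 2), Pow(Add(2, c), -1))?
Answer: -16218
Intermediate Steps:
Function('r')(W, c) = 1 (Function('r')(W, c) = Mul(Add(2, c), Pow(Add(2, c), -1)) = 1)
w = 49284 (w = Pow(Add(221, 1), 2) = Pow(222, 2) = 49284)
Add(-65502, w) = Add(-65502, 49284) = -16218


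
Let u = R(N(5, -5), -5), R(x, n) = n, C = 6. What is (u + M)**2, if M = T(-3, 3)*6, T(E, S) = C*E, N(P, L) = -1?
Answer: 12769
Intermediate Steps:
T(E, S) = 6*E
u = -5
M = -108 (M = (6*(-3))*6 = -18*6 = -108)
(u + M)**2 = (-5 - 108)**2 = (-113)**2 = 12769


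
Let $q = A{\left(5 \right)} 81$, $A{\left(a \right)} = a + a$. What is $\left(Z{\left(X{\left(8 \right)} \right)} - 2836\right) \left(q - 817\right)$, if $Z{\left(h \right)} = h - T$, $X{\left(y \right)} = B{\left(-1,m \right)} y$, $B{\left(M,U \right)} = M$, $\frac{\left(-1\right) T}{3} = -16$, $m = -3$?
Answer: $20244$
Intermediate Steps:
$A{\left(a \right)} = 2 a$
$T = 48$ ($T = \left(-3\right) \left(-16\right) = 48$)
$X{\left(y \right)} = - y$
$q = 810$ ($q = 2 \cdot 5 \cdot 81 = 10 \cdot 81 = 810$)
$Z{\left(h \right)} = -48 + h$ ($Z{\left(h \right)} = h - 48 = -48 + h$)
$\left(Z{\left(X{\left(8 \right)} \right)} - 2836\right) \left(q - 817\right) = \left(\left(-48 - 8\right) - 2836\right) \left(810 - 817\right) = \left(\left(-48 - 8\right) - 2836\right) \left(-7\right) = \left(-56 - 2836\right) \left(-7\right) = \left(-2892\right) \left(-7\right) = 20244$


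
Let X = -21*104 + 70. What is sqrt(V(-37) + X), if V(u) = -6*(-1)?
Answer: 2*I*sqrt(527) ≈ 45.913*I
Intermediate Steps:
V(u) = 6
X = -2114 (X = -2184 + 70 = -2114)
sqrt(V(-37) + X) = sqrt(6 - 2114) = sqrt(-2108) = 2*I*sqrt(527)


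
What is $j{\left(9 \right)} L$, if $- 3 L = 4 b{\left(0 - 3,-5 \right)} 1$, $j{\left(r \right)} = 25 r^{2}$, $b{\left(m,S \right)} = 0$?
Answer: $0$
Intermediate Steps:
$L = 0$ ($L = - \frac{4 \cdot 0 \cdot 1}{3} = - \frac{0 \cdot 1}{3} = \left(- \frac{1}{3}\right) 0 = 0$)
$j{\left(9 \right)} L = 25 \cdot 9^{2} \cdot 0 = 25 \cdot 81 \cdot 0 = 2025 \cdot 0 = 0$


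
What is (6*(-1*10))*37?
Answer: -2220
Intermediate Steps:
(6*(-1*10))*37 = (6*(-10))*37 = -60*37 = -2220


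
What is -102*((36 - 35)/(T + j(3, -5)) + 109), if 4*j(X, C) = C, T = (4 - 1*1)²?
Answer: -345066/31 ≈ -11131.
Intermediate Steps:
T = 9 (T = (4 - 1)² = 3² = 9)
j(X, C) = C/4
-102*((36 - 35)/(T + j(3, -5)) + 109) = -102*((36 - 35)/(9 + (¼)*(-5)) + 109) = -102*(1/(9 - 5/4) + 109) = -102*(1/(31/4) + 109) = -102*(1*(4/31) + 109) = -102*(4/31 + 109) = -102*3383/31 = -345066/31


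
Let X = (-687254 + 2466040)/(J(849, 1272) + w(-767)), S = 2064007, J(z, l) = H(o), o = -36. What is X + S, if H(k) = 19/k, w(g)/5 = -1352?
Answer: 502271923357/243379 ≈ 2.0637e+6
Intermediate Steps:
w(g) = -6760 (w(g) = 5*(-1352) = -6760)
J(z, l) = -19/36 (J(z, l) = 19/(-36) = 19*(-1/36) = -19/36)
X = -64036296/243379 (X = (-687254 + 2466040)/(-19/36 - 6760) = 1778786/(-243379/36) = 1778786*(-36/243379) = -64036296/243379 ≈ -263.11)
X + S = -64036296/243379 + 2064007 = 502271923357/243379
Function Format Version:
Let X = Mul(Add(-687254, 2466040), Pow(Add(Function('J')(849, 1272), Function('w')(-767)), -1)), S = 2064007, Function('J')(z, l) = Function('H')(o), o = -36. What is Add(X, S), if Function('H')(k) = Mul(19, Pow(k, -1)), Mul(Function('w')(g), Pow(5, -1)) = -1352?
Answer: Rational(502271923357, 243379) ≈ 2.0637e+6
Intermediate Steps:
Function('w')(g) = -6760 (Function('w')(g) = Mul(5, -1352) = -6760)
Function('J')(z, l) = Rational(-19, 36) (Function('J')(z, l) = Mul(19, Pow(-36, -1)) = Mul(19, Rational(-1, 36)) = Rational(-19, 36))
X = Rational(-64036296, 243379) (X = Mul(Add(-687254, 2466040), Pow(Add(Rational(-19, 36), -6760), -1)) = Mul(1778786, Pow(Rational(-243379, 36), -1)) = Mul(1778786, Rational(-36, 243379)) = Rational(-64036296, 243379) ≈ -263.11)
Add(X, S) = Add(Rational(-64036296, 243379), 2064007) = Rational(502271923357, 243379)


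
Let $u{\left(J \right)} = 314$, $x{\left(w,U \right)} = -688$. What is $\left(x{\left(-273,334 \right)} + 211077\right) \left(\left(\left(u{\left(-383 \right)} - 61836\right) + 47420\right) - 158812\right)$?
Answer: $-36379203546$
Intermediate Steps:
$\left(x{\left(-273,334 \right)} + 211077\right) \left(\left(\left(u{\left(-383 \right)} - 61836\right) + 47420\right) - 158812\right) = \left(-688 + 211077\right) \left(\left(\left(314 - 61836\right) + 47420\right) - 158812\right) = 210389 \left(\left(-61522 + 47420\right) - 158812\right) = 210389 \left(-14102 - 158812\right) = 210389 \left(-172914\right) = -36379203546$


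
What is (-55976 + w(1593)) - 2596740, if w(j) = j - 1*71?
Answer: -2651194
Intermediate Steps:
w(j) = -71 + j (w(j) = j - 71 = -71 + j)
(-55976 + w(1593)) - 2596740 = (-55976 + (-71 + 1593)) - 2596740 = (-55976 + 1522) - 2596740 = -54454 - 2596740 = -2651194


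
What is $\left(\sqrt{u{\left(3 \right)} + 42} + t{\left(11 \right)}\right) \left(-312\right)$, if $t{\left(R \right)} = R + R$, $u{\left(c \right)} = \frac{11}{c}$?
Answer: $-6864 - 104 \sqrt{411} \approx -8972.4$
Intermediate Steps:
$t{\left(R \right)} = 2 R$
$\left(\sqrt{u{\left(3 \right)} + 42} + t{\left(11 \right)}\right) \left(-312\right) = \left(\sqrt{\frac{11}{3} + 42} + 2 \cdot 11\right) \left(-312\right) = \left(\sqrt{11 \cdot \frac{1}{3} + 42} + 22\right) \left(-312\right) = \left(\sqrt{\frac{11}{3} + 42} + 22\right) \left(-312\right) = \left(\sqrt{\frac{137}{3}} + 22\right) \left(-312\right) = \left(\frac{\sqrt{411}}{3} + 22\right) \left(-312\right) = \left(22 + \frac{\sqrt{411}}{3}\right) \left(-312\right) = -6864 - 104 \sqrt{411}$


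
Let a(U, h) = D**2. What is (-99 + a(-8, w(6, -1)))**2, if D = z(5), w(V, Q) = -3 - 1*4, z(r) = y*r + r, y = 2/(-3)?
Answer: 749956/81 ≈ 9258.7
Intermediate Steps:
y = -2/3 (y = 2*(-1/3) = -2/3 ≈ -0.66667)
z(r) = r/3 (z(r) = -2*r/3 + r = r/3)
w(V, Q) = -7 (w(V, Q) = -3 - 4 = -7)
D = 5/3 (D = (1/3)*5 = 5/3 ≈ 1.6667)
a(U, h) = 25/9 (a(U, h) = (5/3)**2 = 25/9)
(-99 + a(-8, w(6, -1)))**2 = (-99 + 25/9)**2 = (-866/9)**2 = 749956/81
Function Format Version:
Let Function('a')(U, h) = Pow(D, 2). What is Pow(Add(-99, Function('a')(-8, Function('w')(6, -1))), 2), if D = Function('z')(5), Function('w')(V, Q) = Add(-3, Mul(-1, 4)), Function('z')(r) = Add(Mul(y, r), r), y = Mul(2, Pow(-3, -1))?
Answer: Rational(749956, 81) ≈ 9258.7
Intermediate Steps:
y = Rational(-2, 3) (y = Mul(2, Rational(-1, 3)) = Rational(-2, 3) ≈ -0.66667)
Function('z')(r) = Mul(Rational(1, 3), r) (Function('z')(r) = Add(Mul(Rational(-2, 3), r), r) = Mul(Rational(1, 3), r))
Function('w')(V, Q) = -7 (Function('w')(V, Q) = Add(-3, -4) = -7)
D = Rational(5, 3) (D = Mul(Rational(1, 3), 5) = Rational(5, 3) ≈ 1.6667)
Function('a')(U, h) = Rational(25, 9) (Function('a')(U, h) = Pow(Rational(5, 3), 2) = Rational(25, 9))
Pow(Add(-99, Function('a')(-8, Function('w')(6, -1))), 2) = Pow(Add(-99, Rational(25, 9)), 2) = Pow(Rational(-866, 9), 2) = Rational(749956, 81)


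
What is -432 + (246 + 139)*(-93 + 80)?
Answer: -5437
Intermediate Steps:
-432 + (246 + 139)*(-93 + 80) = -432 + 385*(-13) = -432 - 5005 = -5437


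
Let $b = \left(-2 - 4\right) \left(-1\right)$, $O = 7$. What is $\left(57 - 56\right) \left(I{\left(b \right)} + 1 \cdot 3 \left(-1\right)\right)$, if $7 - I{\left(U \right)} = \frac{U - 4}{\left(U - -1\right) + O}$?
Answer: $\frac{27}{7} \approx 3.8571$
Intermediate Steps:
$b = 6$ ($b = \left(-6\right) \left(-1\right) = 6$)
$I{\left(U \right)} = 7 - \frac{-4 + U}{8 + U}$ ($I{\left(U \right)} = 7 - \frac{U - 4}{\left(U - -1\right) + 7} = 7 - \frac{-4 + U}{\left(U + 1\right) + 7} = 7 - \frac{-4 + U}{\left(1 + U\right) + 7} = 7 - \frac{-4 + U}{8 + U}$)
$\left(57 - 56\right) \left(I{\left(b \right)} + 1 \cdot 3 \left(-1\right)\right) = \left(57 - 56\right) \left(\frac{6 \left(10 + 6\right)}{8 + 6} + 1 \cdot 3 \left(-1\right)\right) = 1 \left(6 \cdot \frac{1}{14} \cdot 16 + 3 \left(-1\right)\right) = 1 \left(6 \cdot \frac{1}{14} \cdot 16 - 3\right) = 1 \left(\frac{48}{7} - 3\right) = 1 \cdot \frac{27}{7} = \frac{27}{7}$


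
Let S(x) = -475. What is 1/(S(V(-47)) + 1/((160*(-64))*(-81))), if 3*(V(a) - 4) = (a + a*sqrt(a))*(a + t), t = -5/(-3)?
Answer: -829440/393983999 ≈ -0.0021053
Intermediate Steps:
t = 5/3 (t = -5*(-1/3) = 5/3 ≈ 1.6667)
V(a) = 4 + (5/3 + a)*(a + a**(3/2))/3 (V(a) = 4 + ((a + a*sqrt(a))*(a + 5/3))/3 = 4 + ((a + a**(3/2))*(5/3 + a))/3 = 4 + ((5/3 + a)*(a + a**(3/2)))/3 = 4 + (5/3 + a)*(a + a**(3/2))/3)
1/(S(V(-47)) + 1/((160*(-64))*(-81))) = 1/(-475 + 1/((160*(-64))*(-81))) = 1/(-475 + 1/(-10240*(-81))) = 1/(-475 + 1/829440) = 1/(-393983999/829440) = -829440/393983999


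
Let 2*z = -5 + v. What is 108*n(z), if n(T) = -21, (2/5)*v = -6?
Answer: -2268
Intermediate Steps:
v = -15 (v = (5/2)*(-6) = -15)
z = -10 (z = (-5 - 15)/2 = (½)*(-20) = -10)
108*n(z) = 108*(-21) = -2268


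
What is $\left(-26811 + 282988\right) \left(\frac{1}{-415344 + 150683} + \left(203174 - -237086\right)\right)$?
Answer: $\frac{29849654854283043}{264661} \approx 1.1278 \cdot 10^{11}$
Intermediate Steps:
$\left(-26811 + 282988\right) \left(\frac{1}{-415344 + 150683} + \left(203174 - -237086\right)\right) = 256177 \left(\frac{1}{-264661} + \left(203174 + 237086\right)\right) = 256177 \left(- \frac{1}{264661} + 440260\right) = 256177 \cdot \frac{116519651859}{264661} = \frac{29849654854283043}{264661}$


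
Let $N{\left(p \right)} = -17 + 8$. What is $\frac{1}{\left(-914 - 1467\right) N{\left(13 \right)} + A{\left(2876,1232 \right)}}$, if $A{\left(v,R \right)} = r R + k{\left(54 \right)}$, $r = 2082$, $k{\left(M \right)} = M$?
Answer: $\frac{1}{2586507} \approx 3.8662 \cdot 10^{-7}$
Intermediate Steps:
$N{\left(p \right)} = -9$
$A{\left(v,R \right)} = 54 + 2082 R$ ($A{\left(v,R \right)} = 2082 R + 54 = 54 + 2082 R$)
$\frac{1}{\left(-914 - 1467\right) N{\left(13 \right)} + A{\left(2876,1232 \right)}} = \frac{1}{\left(-914 - 1467\right) \left(-9\right) + \left(54 + 2082 \cdot 1232\right)} = \frac{1}{\left(-2381\right) \left(-9\right) + \left(54 + 2565024\right)} = \frac{1}{21429 + 2565078} = \frac{1}{2586507}$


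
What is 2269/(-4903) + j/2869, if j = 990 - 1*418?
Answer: -3705245/14066707 ≈ -0.26341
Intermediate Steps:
j = 572 (j = 990 - 418 = 572)
2269/(-4903) + j/2869 = 2269/(-4903) + 572/2869 = 2269*(-1/4903) + 572*(1/2869) = -2269/4903 + 572/2869 = -3705245/14066707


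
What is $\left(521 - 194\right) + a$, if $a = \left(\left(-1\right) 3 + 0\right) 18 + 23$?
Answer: $296$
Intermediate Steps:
$a = -31$ ($a = \left(-3 + 0\right) 18 + 23 = \left(-3\right) 18 + 23 = -54 + 23 = -31$)
$\left(521 - 194\right) + a = \left(521 - 194\right) - 31 = 327 - 31 = 296$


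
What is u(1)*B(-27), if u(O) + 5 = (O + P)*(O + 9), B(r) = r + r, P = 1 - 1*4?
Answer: 1350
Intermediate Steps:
P = -3 (P = 1 - 4 = -3)
B(r) = 2*r
u(O) = -5 + (-3 + O)*(9 + O) (u(O) = -5 + (O - 3)*(O + 9) = -5 + (-3 + O)*(9 + O))
u(1)*B(-27) = (-32 + 1**2 + 6*1)*(2*(-27)) = (-32 + 1 + 6)*(-54) = -25*(-54) = 1350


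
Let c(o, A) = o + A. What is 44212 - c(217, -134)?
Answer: 44129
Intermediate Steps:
c(o, A) = A + o
44212 - c(217, -134) = 44212 - (-134 + 217) = 44212 - 1*83 = 44212 - 83 = 44129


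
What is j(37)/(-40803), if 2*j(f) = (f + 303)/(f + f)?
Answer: -85/1509711 ≈ -5.6302e-5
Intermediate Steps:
j(f) = (303 + f)/(4*f) (j(f) = ((f + 303)/(f + f))/2 = ((303 + f)/((2*f)))/2 = ((303 + f)*(1/(2*f)))/2 = ((303 + f)/(2*f))/2 = (303 + f)/(4*f))
j(37)/(-40803) = ((¼)*(303 + 37)/37)/(-40803) = ((¼)*(1/37)*340)*(-1/40803) = (85/37)*(-1/40803) = -85/1509711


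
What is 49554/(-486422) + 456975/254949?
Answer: 34941491784/20668800413 ≈ 1.6905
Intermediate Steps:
49554/(-486422) + 456975/254949 = 49554*(-1/486422) + 456975*(1/254949) = -24777/243211 + 152325/84983 = 34941491784/20668800413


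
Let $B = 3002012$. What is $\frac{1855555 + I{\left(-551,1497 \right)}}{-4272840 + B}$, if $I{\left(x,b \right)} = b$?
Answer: $- \frac{464263}{317707} \approx -1.4613$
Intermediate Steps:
$\frac{1855555 + I{\left(-551,1497 \right)}}{-4272840 + B} = \frac{1855555 + 1497}{-4272840 + 3002012} = \frac{1857052}{-1270828} = 1857052 \left(- \frac{1}{1270828}\right) = - \frac{464263}{317707}$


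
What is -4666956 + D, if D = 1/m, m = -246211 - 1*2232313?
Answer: -11567162452945/2478524 ≈ -4.6670e+6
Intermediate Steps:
m = -2478524 (m = -246211 - 2232313 = -2478524)
D = -1/2478524 (D = 1/(-2478524) = -1/2478524 ≈ -4.0347e-7)
-4666956 + D = -4666956 - 1/2478524 = -11567162452945/2478524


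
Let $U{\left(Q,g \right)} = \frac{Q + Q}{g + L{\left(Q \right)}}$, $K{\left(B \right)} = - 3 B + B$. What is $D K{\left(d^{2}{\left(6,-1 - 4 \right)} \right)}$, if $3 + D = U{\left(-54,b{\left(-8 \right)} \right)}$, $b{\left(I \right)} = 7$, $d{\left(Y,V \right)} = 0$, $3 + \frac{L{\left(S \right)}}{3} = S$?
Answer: $0$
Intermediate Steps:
$L{\left(S \right)} = -9 + 3 S$
$K{\left(B \right)} = - 2 B$
$U{\left(Q,g \right)} = \frac{2 Q}{-9 + g + 3 Q}$ ($U{\left(Q,g \right)} = \frac{Q + Q}{g + \left(-9 + 3 Q\right)} = \frac{2 Q}{-9 + g + 3 Q}$)
$D = - \frac{96}{41}$ ($D = -3 + 2 \left(-54\right) \frac{1}{-9 + 7 + 3 \left(-54\right)} = -3 + 2 \left(-54\right) \frac{1}{-9 + 7 - 162} = -3 + 2 \left(-54\right) \frac{1}{-164} = -3 + 2 \left(-54\right) \left(- \frac{1}{164}\right) = -3 + \frac{27}{41} = - \frac{96}{41} \approx -2.3415$)
$D K{\left(d^{2}{\left(6,-1 - 4 \right)} \right)} = - \frac{96 \left(- 2 \cdot 0^{2}\right)}{41} = - \frac{96 \left(\left(-2\right) 0\right)}{41} = \left(- \frac{96}{41}\right) 0 = 0$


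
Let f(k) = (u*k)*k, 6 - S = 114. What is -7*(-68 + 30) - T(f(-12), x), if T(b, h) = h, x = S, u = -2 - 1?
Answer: 374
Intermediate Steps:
u = -3
S = -108 (S = 6 - 1*114 = 6 - 114 = -108)
x = -108
f(k) = -3*k**2 (f(k) = (-3*k)*k = -3*k**2)
-7*(-68 + 30) - T(f(-12), x) = -7*(-68 + 30) - 1*(-108) = -7*(-38) + 108 = 266 + 108 = 374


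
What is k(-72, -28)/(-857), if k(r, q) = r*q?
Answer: -2016/857 ≈ -2.3524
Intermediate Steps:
k(r, q) = q*r
k(-72, -28)/(-857) = -28*(-72)/(-857) = 2016*(-1/857) = -2016/857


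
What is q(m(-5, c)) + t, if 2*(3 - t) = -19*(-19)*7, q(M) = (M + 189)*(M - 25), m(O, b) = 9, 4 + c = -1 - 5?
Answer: -8857/2 ≈ -4428.5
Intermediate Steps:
c = -10 (c = -4 + (-1 - 5) = -4 - 6 = -10)
q(M) = (-25 + M)*(189 + M) (q(M) = (189 + M)*(-25 + M) = (-25 + M)*(189 + M))
t = -2521/2 (t = 3 - (-19*(-19))*7/2 = 3 - 361*7/2 = 3 - ½*2527 = 3 - 2527/2 = -2521/2 ≈ -1260.5)
q(m(-5, c)) + t = (-4725 + 9² + 164*9) - 2521/2 = (-4725 + 81 + 1476) - 2521/2 = -3168 - 2521/2 = -8857/2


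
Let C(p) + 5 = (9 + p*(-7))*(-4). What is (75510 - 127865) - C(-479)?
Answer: -38902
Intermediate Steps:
C(p) = -41 + 28*p (C(p) = -5 + (9 + p*(-7))*(-4) = -5 + (9 - 7*p)*(-4) = -5 + (-36 + 28*p) = -41 + 28*p)
(75510 - 127865) - C(-479) = (75510 - 127865) - (-41 + 28*(-479)) = -52355 - (-41 - 13412) = -52355 - 1*(-13453) = -52355 + 13453 = -38902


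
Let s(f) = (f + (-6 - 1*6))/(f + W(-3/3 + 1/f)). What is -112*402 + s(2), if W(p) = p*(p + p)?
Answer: -45028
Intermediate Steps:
W(p) = 2*p² (W(p) = p*(2*p) = 2*p²)
s(f) = (-12 + f)/(f + 2*(-1 + 1/f)²) (s(f) = (f + (-6 - 1*6))/(f + 2*(-3/3 + 1/f)²) = (f + (-6 - 6))/(f + 2*(-3*⅓ + 1/f)²) = (f - 12)/(f + 2*(-1 + 1/f)²) = (-12 + f)/(f + 2*(-1 + 1/f)²))
-112*402 + s(2) = -112*402 + 2²*(-12 + 2)/(2³ + 2*(-1 + 2)²) = -45024 + 4*(-10)/(8 + 2*1²) = -45024 + 4*(-10)/(8 + 2*1) = -45024 + 4*(-10)/(8 + 2) = -45024 + 4*(-10)/10 = -45024 + 4*(⅒)*(-10) = -45024 - 4 = -45028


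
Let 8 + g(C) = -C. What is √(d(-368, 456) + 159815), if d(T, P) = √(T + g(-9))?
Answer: √(159815 + I*√367) ≈ 399.77 + 0.024*I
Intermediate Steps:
g(C) = -8 - C
d(T, P) = √(1 + T) (d(T, P) = √(T + (-8 - 1*(-9))) = √(T + (-8 + 9)) = √(T + 1) = √(1 + T))
√(d(-368, 456) + 159815) = √(√(1 - 368) + 159815) = √(√(-367) + 159815) = √(I*√367 + 159815) = √(159815 + I*√367)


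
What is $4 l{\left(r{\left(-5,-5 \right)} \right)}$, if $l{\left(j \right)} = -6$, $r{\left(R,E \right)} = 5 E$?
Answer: $-24$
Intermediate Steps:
$4 l{\left(r{\left(-5,-5 \right)} \right)} = 4 \left(-6\right) = -24$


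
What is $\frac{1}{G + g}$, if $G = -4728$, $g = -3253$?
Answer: $- \frac{1}{7981} \approx -0.0001253$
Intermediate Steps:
$\frac{1}{G + g} = \frac{1}{-4728 - 3253} = \frac{1}{-7981} = - \frac{1}{7981}$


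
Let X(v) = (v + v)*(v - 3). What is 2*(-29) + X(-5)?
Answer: 22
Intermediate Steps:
X(v) = 2*v*(-3 + v) (X(v) = (2*v)*(-3 + v) = 2*v*(-3 + v))
2*(-29) + X(-5) = 2*(-29) + 2*(-5)*(-3 - 5) = -58 + 2*(-5)*(-8) = -58 + 80 = 22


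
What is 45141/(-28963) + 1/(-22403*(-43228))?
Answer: -43716209351681/28048837471292 ≈ -1.5586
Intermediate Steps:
45141/(-28963) + 1/(-22403*(-43228)) = 45141*(-1/28963) - 1/22403*(-1/43228) = -45141/28963 + 1/968436884 = -43716209351681/28048837471292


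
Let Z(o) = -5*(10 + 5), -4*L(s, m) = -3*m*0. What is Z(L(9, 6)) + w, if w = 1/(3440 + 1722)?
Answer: -387149/5162 ≈ -75.000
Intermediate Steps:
L(s, m) = 0 (L(s, m) = -(-3*m)*0/4 = -¼*0 = 0)
w = 1/5162 ≈ 0.00019372
Z(o) = -75 (Z(o) = -5*15 = -75)
Z(L(9, 6)) + w = -75 + 1/5162 = -387149/5162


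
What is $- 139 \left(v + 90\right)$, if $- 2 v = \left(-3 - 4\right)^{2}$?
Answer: $- \frac{18209}{2} \approx -9104.5$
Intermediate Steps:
$v = - \frac{49}{2}$ ($v = - \frac{\left(-3 - 4\right)^{2}}{2} = - \frac{\left(-7\right)^{2}}{2} = \left(- \frac{1}{2}\right) 49 = - \frac{49}{2} \approx -24.5$)
$- 139 \left(v + 90\right) = - 139 \left(- \frac{49}{2} + 90\right) = \left(-139\right) \frac{131}{2} = - \frac{18209}{2}$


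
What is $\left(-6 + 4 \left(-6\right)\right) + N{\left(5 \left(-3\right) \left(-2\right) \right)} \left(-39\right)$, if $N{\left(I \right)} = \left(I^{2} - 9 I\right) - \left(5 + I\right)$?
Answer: $-23235$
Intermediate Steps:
$N{\left(I \right)} = -5 + I^{2} - 10 I$
$\left(-6 + 4 \left(-6\right)\right) + N{\left(5 \left(-3\right) \left(-2\right) \right)} \left(-39\right) = \left(-6 + 4 \left(-6\right)\right) + \left(-5 + \left(5 \left(-3\right) \left(-2\right)\right)^{2} - 10 \cdot 5 \left(-3\right) \left(-2\right)\right) \left(-39\right) = \left(-6 - 24\right) + \left(-5 + \left(\left(-15\right) \left(-2\right)\right)^{2} - 10 \left(\left(-15\right) \left(-2\right)\right)\right) \left(-39\right) = -30 + \left(-5 + 30^{2} - 300\right) \left(-39\right) = -30 + \left(-5 + 900 - 300\right) \left(-39\right) = -30 + 595 \left(-39\right) = -30 - 23205 = -23235$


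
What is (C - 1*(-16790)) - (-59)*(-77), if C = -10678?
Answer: 1569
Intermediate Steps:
(C - 1*(-16790)) - (-59)*(-77) = (-10678 - 1*(-16790)) - (-59)*(-77) = (-10678 + 16790) - 1*4543 = 6112 - 4543 = 1569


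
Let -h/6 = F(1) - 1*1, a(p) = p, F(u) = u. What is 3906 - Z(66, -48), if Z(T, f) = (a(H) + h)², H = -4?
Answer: 3890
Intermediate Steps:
h = 0 (h = -6*(1 - 1*1) = -6*(1 - 1) = -6*0 = 0)
Z(T, f) = 16 (Z(T, f) = (-4 + 0)² = (-4)² = 16)
3906 - Z(66, -48) = 3906 - 1*16 = 3906 - 16 = 3890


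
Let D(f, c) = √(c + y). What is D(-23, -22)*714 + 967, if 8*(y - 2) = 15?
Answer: 967 + 357*I*√290/2 ≈ 967.0 + 3039.7*I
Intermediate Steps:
y = 31/8 (y = 2 + (⅛)*15 = 2 + 15/8 = 31/8 ≈ 3.8750)
D(f, c) = √(31/8 + c) (D(f, c) = √(c + 31/8) = √(31/8 + c))
D(-23, -22)*714 + 967 = (√(62 + 16*(-22))/4)*714 + 967 = (√(62 - 352)/4)*714 + 967 = (√(-290)/4)*714 + 967 = ((I*√290)/4)*714 + 967 = (I*√290/4)*714 + 967 = 357*I*√290/2 + 967 = 967 + 357*I*√290/2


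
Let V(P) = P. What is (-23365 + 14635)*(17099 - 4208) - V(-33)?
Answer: -112538397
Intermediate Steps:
(-23365 + 14635)*(17099 - 4208) - V(-33) = (-23365 + 14635)*(17099 - 4208) - 1*(-33) = -8730*12891 + 33 = -112538430 + 33 = -112538397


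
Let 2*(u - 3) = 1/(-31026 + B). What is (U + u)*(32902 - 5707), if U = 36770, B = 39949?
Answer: 17846744830005/17846 ≈ 1.0000e+9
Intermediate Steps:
u = 53539/17846 (u = 3 + 1/(2*(-31026 + 39949)) = 3 + (½)/8923 = 3 + (½)*(1/8923) = 3 + 1/17846 = 53539/17846 ≈ 3.0001)
(U + u)*(32902 - 5707) = (36770 + 53539/17846)*(32902 - 5707) = (656250959/17846)*27195 = 17846744830005/17846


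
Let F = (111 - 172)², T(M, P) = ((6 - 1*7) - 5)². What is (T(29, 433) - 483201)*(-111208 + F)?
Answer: 51933956355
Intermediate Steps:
T(M, P) = 36 (T(M, P) = ((6 - 7) - 5)² = (-1 - 5)² = (-6)² = 36)
F = 3721 (F = (-61)² = 3721)
(T(29, 433) - 483201)*(-111208 + F) = (36 - 483201)*(-111208 + 3721) = -483165*(-107487) = 51933956355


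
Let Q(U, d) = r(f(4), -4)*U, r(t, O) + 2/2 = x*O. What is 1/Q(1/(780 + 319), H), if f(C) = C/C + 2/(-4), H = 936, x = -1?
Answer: 1099/3 ≈ 366.33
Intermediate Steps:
f(C) = ½ (f(C) = 1 + 2*(-¼) = 1 - ½ = ½)
r(t, O) = -1 - O
Q(U, d) = 3*U (Q(U, d) = (-1 - 1*(-4))*U = (-1 + 4)*U = 3*U)
1/Q(1/(780 + 319), H) = 1/(3/(780 + 319)) = 1/(3/1099) = 1099/3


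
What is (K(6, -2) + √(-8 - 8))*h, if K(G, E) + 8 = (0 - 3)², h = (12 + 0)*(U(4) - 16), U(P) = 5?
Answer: -132 - 528*I ≈ -132.0 - 528.0*I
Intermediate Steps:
h = -132 (h = (12 + 0)*(5 - 16) = 12*(-11) = -132)
K(G, E) = 1 (K(G, E) = -8 + (0 - 3)² = -8 + (-3)² = -8 + 9 = 1)
(K(6, -2) + √(-8 - 8))*h = (1 + √(-8 - 8))*(-132) = (1 + √(-16))*(-132) = (1 + 4*I)*(-132) = -132 - 528*I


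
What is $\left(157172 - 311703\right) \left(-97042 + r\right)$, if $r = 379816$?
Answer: $-43697348994$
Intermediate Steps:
$\left(157172 - 311703\right) \left(-97042 + r\right) = \left(157172 - 311703\right) \left(-97042 + 379816\right) = \left(-154531\right) 282774 = -43697348994$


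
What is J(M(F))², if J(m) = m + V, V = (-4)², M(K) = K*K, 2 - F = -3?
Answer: 1681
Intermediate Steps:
F = 5 (F = 2 - 1*(-3) = 2 + 3 = 5)
M(K) = K²
V = 16
J(m) = 16 + m (J(m) = m + 16 = 16 + m)
J(M(F))² = (16 + 5²)² = (16 + 25)² = 41² = 1681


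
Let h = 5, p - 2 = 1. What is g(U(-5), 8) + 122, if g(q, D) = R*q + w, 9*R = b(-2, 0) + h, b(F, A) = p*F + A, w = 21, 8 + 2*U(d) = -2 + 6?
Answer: 1289/9 ≈ 143.22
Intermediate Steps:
p = 3 (p = 2 + 1 = 3)
U(d) = -2 (U(d) = -4 + (-2 + 6)/2 = -4 + (½)*4 = -4 + 2 = -2)
b(F, A) = A + 3*F (b(F, A) = 3*F + A = A + 3*F)
R = -⅑ (R = ((0 + 3*(-2)) + 5)/9 = ((0 - 6) + 5)/9 = (-6 + 5)/9 = (⅑)*(-1) = -⅑ ≈ -0.11111)
g(q, D) = 21 - q/9 (g(q, D) = -q/9 + 21 = 21 - q/9)
g(U(-5), 8) + 122 = (21 - ⅑*(-2)) + 122 = (21 + 2/9) + 122 = 191/9 + 122 = 1289/9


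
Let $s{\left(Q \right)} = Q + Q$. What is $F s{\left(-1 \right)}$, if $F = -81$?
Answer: $162$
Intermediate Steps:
$s{\left(Q \right)} = 2 Q$
$F s{\left(-1 \right)} = - 81 \cdot 2 \left(-1\right) = \left(-81\right) \left(-2\right) = 162$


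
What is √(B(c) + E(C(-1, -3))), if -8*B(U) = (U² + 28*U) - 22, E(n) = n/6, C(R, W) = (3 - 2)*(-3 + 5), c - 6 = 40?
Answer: I*√15207/6 ≈ 20.553*I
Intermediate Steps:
c = 46 (c = 6 + 40 = 46)
C(R, W) = 2 (C(R, W) = 1*2 = 2)
E(n) = n/6 (E(n) = n*(⅙) = n/6)
B(U) = 11/4 - 7*U/2 - U²/8 (B(U) = -((U² + 28*U) - 22)/8 = -(-22 + U² + 28*U)/8 = 11/4 - 7*U/2 - U²/8)
√(B(c) + E(C(-1, -3))) = √((11/4 - 7/2*46 - ⅛*46²) + (⅙)*2) = √((11/4 - 161 - ⅛*2116) + ⅓) = √((11/4 - 161 - 529/2) + ⅓) = √(-1691/4 + ⅓) = √(-5069/12) = I*√15207/6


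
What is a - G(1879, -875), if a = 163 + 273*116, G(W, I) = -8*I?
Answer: 24831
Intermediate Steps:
a = 31831 (a = 163 + 31668 = 31831)
a - G(1879, -875) = 31831 - (-8)*(-875) = 31831 - 1*7000 = 31831 - 7000 = 24831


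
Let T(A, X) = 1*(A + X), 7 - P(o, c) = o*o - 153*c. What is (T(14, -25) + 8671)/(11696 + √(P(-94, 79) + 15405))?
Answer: 101287360/136777753 - 8660*√18663/136777753 ≈ 0.73188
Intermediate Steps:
P(o, c) = 7 - o² + 153*c (P(o, c) = 7 - (o*o - 153*c) = 7 - (o² - 153*c) = 7 + (-o² + 153*c) = 7 - o² + 153*c)
T(A, X) = A + X
(T(14, -25) + 8671)/(11696 + √(P(-94, 79) + 15405)) = ((14 - 25) + 8671)/(11696 + √((7 - 1*(-94)² + 153*79) + 15405)) = (-11 + 8671)/(11696 + √((7 - 1*8836 + 12087) + 15405)) = 8660/(11696 + √((7 - 8836 + 12087) + 15405)) = 8660/(11696 + √(3258 + 15405)) = 8660/(11696 + √18663)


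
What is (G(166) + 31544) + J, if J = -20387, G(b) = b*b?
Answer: 38713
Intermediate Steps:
G(b) = b²
(G(166) + 31544) + J = (166² + 31544) - 20387 = (27556 + 31544) - 20387 = 59100 - 20387 = 38713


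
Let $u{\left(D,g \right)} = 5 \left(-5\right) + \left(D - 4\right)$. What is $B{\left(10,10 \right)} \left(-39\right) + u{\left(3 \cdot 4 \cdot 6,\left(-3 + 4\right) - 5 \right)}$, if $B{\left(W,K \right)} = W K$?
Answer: $-3857$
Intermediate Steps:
$u{\left(D,g \right)} = -29 + D$ ($u{\left(D,g \right)} = -25 + \left(D - 4\right) = -25 + \left(-4 + D\right) = -29 + D$)
$B{\left(W,K \right)} = K W$
$B{\left(10,10 \right)} \left(-39\right) + u{\left(3 \cdot 4 \cdot 6,\left(-3 + 4\right) - 5 \right)} = 10 \cdot 10 \left(-39\right) - \left(29 - 3 \cdot 4 \cdot 6\right) = 100 \left(-39\right) + \left(-29 + 12 \cdot 6\right) = -3900 + \left(-29 + 72\right) = -3900 + 43 = -3857$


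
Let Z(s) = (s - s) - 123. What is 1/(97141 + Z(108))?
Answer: 1/97018 ≈ 1.0307e-5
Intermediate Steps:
Z(s) = -123 (Z(s) = 0 - 123 = -123)
1/(97141 + Z(108)) = 1/(97141 - 123) = 1/97018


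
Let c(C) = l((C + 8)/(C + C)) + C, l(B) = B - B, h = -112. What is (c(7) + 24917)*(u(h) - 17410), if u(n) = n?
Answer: -436718328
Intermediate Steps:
l(B) = 0
c(C) = C (c(C) = 0 + C = C)
(c(7) + 24917)*(u(h) - 17410) = (7 + 24917)*(-112 - 17410) = 24924*(-17522) = -436718328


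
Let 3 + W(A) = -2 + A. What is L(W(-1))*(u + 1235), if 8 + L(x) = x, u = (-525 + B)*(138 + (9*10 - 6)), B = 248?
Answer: 843626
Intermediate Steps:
W(A) = -5 + A (W(A) = -3 + (-2 + A) = -5 + A)
u = -61494 (u = (-525 + 248)*(138 + (9*10 - 6)) = -277*(138 + (90 - 6)) = -277*(138 + 84) = -277*222 = -61494)
L(x) = -8 + x
L(W(-1))*(u + 1235) = (-8 + (-5 - 1))*(-61494 + 1235) = (-8 - 6)*(-60259) = -14*(-60259) = 843626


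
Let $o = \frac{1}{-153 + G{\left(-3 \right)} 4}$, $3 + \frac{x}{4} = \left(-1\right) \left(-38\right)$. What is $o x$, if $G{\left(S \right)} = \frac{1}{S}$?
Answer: $- \frac{420}{463} \approx -0.90713$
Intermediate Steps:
$x = 140$ ($x = -12 + 4 \left(\left(-1\right) \left(-38\right)\right) = -12 + 4 \cdot 38 = -12 + 152 = 140$)
$o = - \frac{3}{463}$ ($o = \frac{1}{-153 + \frac{1}{-3} \cdot 4} = \frac{1}{-153 - \frac{4}{3}} = \frac{1}{- \frac{463}{3}} = - \frac{3}{463} \approx -0.0064795$)
$o x = \left(- \frac{3}{463}\right) 140 = - \frac{420}{463}$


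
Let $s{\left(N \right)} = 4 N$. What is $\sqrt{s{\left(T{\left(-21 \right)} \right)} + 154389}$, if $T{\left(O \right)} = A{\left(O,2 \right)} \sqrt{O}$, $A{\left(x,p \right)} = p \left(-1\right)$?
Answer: $\sqrt{154389 - 8 i \sqrt{21}} \approx 392.92 - 0.047 i$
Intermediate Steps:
$A{\left(x,p \right)} = - p$
$T{\left(O \right)} = - 2 \sqrt{O}$ ($T{\left(O \right)} = \left(-1\right) 2 \sqrt{O} = - 2 \sqrt{O}$)
$\sqrt{s{\left(T{\left(-21 \right)} \right)} + 154389} = \sqrt{4 \left(- 2 \sqrt{-21}\right) + 154389} = \sqrt{4 \left(- 2 i \sqrt{21}\right) + 154389} = \sqrt{- 8 i \sqrt{21} + 154389} = \sqrt{154389 - 8 i \sqrt{21}}$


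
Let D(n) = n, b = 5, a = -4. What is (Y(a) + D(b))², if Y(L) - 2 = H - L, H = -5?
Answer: 36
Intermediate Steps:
Y(L) = -3 - L (Y(L) = 2 + (-5 - L) = -3 - L)
(Y(a) + D(b))² = ((-3 - 1*(-4)) + 5)² = ((-3 + 4) + 5)² = (1 + 5)² = 6² = 36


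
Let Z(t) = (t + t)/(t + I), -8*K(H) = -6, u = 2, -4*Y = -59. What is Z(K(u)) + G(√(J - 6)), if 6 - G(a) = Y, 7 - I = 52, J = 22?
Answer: -2073/236 ≈ -8.7839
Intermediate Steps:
Y = 59/4 (Y = -¼*(-59) = 59/4 ≈ 14.750)
I = -45 (I = 7 - 1*52 = 7 - 52 = -45)
G(a) = -35/4 (G(a) = 6 - 1*59/4 = 6 - 59/4 = -35/4)
K(H) = ¾ (K(H) = -⅛*(-6) = ¾)
Z(t) = 2*t/(-45 + t) (Z(t) = (t + t)/(t - 45) = (2*t)/(-45 + t) = 2*t/(-45 + t))
Z(K(u)) + G(√(J - 6)) = 2*(¾)/(-45 + ¾) - 35/4 = 2*(¾)/(-177/4) - 35/4 = 2*(¾)*(-4/177) - 35/4 = -2/59 - 35/4 = -2073/236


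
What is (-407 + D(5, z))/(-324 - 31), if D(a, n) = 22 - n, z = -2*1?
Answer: 383/355 ≈ 1.0789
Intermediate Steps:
z = -2
(-407 + D(5, z))/(-324 - 31) = (-407 + (22 - 1*(-2)))/(-324 - 31) = (-407 + (22 + 2))/(-355) = (-407 + 24)*(-1/355) = -383*(-1/355) = 383/355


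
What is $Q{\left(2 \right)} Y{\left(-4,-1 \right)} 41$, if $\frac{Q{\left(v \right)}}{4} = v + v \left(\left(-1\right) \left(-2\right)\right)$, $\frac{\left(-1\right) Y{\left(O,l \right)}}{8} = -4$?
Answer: $31488$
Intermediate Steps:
$Y{\left(O,l \right)} = 32$ ($Y{\left(O,l \right)} = \left(-8\right) \left(-4\right) = 32$)
$Q{\left(v \right)} = 12 v$ ($Q{\left(v \right)} = 4 \left(v + v \left(\left(-1\right) \left(-2\right)\right)\right) = 4 \left(v + v 2\right) = 4 \left(v + 2 v\right) = 4 \cdot 3 v = 12 v$)
$Q{\left(2 \right)} Y{\left(-4,-1 \right)} 41 = 12 \cdot 2 \cdot 32 \cdot 41 = 24 \cdot 32 \cdot 41 = 768 \cdot 41 = 31488$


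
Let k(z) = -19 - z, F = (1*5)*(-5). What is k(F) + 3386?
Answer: 3392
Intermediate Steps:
F = -25 (F = 5*(-5) = -25)
k(F) + 3386 = (-19 - 1*(-25)) + 3386 = (-19 + 25) + 3386 = 6 + 3386 = 3392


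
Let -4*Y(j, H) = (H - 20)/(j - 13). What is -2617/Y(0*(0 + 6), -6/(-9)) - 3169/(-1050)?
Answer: 214424201/30450 ≈ 7041.8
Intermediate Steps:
Y(j, H) = -(-20 + H)/(4*(-13 + j)) (Y(j, H) = -(H - 20)/(4*(j - 13)) = -(-20 + H)/(4*(-13 + j)))
-2617/Y(0*(0 + 6), -6/(-9)) - 3169/(-1050) = -2617*4*(-13 + 0*(0 + 6))/(20 - (-6)/(-9)) - 3169/(-1050) = -2617*4*(-13 + 0*6)/(20 - (-6)*(-1)/9) - 3169*(-1/1050) = -2617*4*(-13 + 0)/(20 - 1*⅔) + 3169/1050 = -2617*(-52/(20 - ⅔)) + 3169/1050 = -2617/((¼)*(-1/13)*(58/3)) + 3169/1050 = -2617/(-29/78) + 3169/1050 = -2617*(-78/29) + 3169/1050 = 204126/29 + 3169/1050 = 214424201/30450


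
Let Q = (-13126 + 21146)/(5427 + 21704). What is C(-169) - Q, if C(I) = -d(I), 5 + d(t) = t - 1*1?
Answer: 4739905/27131 ≈ 174.70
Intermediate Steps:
d(t) = -6 + t (d(t) = -5 + (t - 1*1) = -5 + (t - 1) = -5 + (-1 + t) = -6 + t)
Q = 8020/27131 ≈ 0.29560
C(I) = 6 - I (C(I) = -(-6 + I) = 6 - I)
C(-169) - Q = (6 - 1*(-169)) - 1*8020/27131 = (6 + 169) - 8020/27131 = 175 - 8020/27131 = 4739905/27131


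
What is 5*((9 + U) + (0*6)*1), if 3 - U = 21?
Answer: -45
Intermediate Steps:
U = -18 (U = 3 - 1*21 = 3 - 21 = -18)
5*((9 + U) + (0*6)*1) = 5*((9 - 18) + (0*6)*1) = 5*(-9 + 0*1) = 5*(-9 + 0) = 5*(-9) = -45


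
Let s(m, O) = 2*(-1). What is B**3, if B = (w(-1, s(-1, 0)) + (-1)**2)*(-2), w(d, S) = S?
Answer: 8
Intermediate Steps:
s(m, O) = -2
B = 2 (B = (-2 + (-1)**2)*(-2) = (-2 + 1)*(-2) = -1*(-2) = 2)
B**3 = 2**3 = 8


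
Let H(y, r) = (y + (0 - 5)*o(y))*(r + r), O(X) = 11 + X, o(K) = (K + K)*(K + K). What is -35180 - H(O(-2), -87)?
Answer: -315494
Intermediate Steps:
o(K) = 4*K² (o(K) = (2*K)*(2*K) = 4*K²)
H(y, r) = 2*r*(y - 20*y²) (H(y, r) = (y + (0 - 5)*(4*y²))*(r + r) = (y - 20*y²)*(2*r) = 2*r*(y - 20*y²))
-35180 - H(O(-2), -87) = -35180 - 2*(-87)*(11 - 2)*(1 - 20*(11 - 2)) = -35180 - 2*(-87)*9*(1 - 20*9) = -35180 - 2*(-87)*9*(1 - 180) = -35180 - 2*(-87)*9*(-179) = -35180 - 1*280314 = -35180 - 280314 = -315494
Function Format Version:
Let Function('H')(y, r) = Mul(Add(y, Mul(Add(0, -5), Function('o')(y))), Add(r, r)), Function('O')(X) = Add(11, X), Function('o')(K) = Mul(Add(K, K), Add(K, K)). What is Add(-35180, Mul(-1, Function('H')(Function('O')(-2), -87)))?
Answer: -315494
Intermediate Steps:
Function('o')(K) = Mul(4, Pow(K, 2)) (Function('o')(K) = Mul(Mul(2, K), Mul(2, K)) = Mul(4, Pow(K, 2)))
Function('H')(y, r) = Mul(2, r, Add(y, Mul(-20, Pow(y, 2)))) (Function('H')(y, r) = Mul(Add(y, Mul(Add(0, -5), Mul(4, Pow(y, 2)))), Add(r, r)) = Mul(Add(y, Mul(-5, Mul(4, Pow(y, 2)))), Mul(2, r)) = Mul(Add(y, Mul(-20, Pow(y, 2))), Mul(2, r)) = Mul(2, r, Add(y, Mul(-20, Pow(y, 2)))))
Add(-35180, Mul(-1, Function('H')(Function('O')(-2), -87))) = Add(-35180, Mul(-1, Mul(2, -87, Add(11, -2), Add(1, Mul(-20, Add(11, -2)))))) = Add(-35180, Mul(-1, Mul(2, -87, 9, Add(1, Mul(-20, 9))))) = Add(-35180, Mul(-1, Mul(2, -87, 9, Add(1, -180)))) = Add(-35180, Mul(-1, Mul(2, -87, 9, -179))) = Add(-35180, Mul(-1, 280314)) = Add(-35180, -280314) = -315494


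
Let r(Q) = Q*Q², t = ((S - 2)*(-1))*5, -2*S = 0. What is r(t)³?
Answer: 1000000000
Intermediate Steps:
S = 0 (S = -½*0 = 0)
t = 10 (t = ((0 - 2)*(-1))*5 = -2*(-1)*5 = 2*5 = 10)
r(Q) = Q³
r(t)³ = (10³)³ = 1000³ = 1000000000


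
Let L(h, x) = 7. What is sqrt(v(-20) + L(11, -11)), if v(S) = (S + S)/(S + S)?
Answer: 2*sqrt(2) ≈ 2.8284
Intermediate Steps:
v(S) = 1 (v(S) = (2*S)/((2*S)) = (2*S)*(1/(2*S)) = 1)
sqrt(v(-20) + L(11, -11)) = sqrt(1 + 7) = sqrt(8) = 2*sqrt(2)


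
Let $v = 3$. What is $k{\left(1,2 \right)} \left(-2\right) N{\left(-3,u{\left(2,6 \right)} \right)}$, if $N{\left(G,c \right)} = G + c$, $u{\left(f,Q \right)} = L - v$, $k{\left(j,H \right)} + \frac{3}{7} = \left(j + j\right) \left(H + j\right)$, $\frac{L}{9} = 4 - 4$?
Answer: $\frac{468}{7} \approx 66.857$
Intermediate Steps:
$L = 0$ ($L = 9 \left(4 - 4\right) = 9 \cdot 0 = 0$)
$k{\left(j,H \right)} = - \frac{3}{7} + 2 j \left(H + j\right)$ ($k{\left(j,H \right)} = - \frac{3}{7} + \left(j + j\right) \left(H + j\right) = - \frac{3}{7} + 2 j \left(H + j\right)$)
$u{\left(f,Q \right)} = -3$ ($u{\left(f,Q \right)} = 0 - 3 = -3$)
$k{\left(1,2 \right)} \left(-2\right) N{\left(-3,u{\left(2,6 \right)} \right)} = \left(- \frac{3}{7} + 2 \cdot 1^{2} + 2 \cdot 2 \cdot 1\right) \left(-2\right) \left(-3 - 3\right) = \left(- \frac{3}{7} + 2 \cdot 1 + 4\right) \left(-2\right) \left(-6\right) = \left(- \frac{3}{7} + 2 + 4\right) \left(-2\right) \left(-6\right) = \frac{39}{7} \left(-2\right) \left(-6\right) = \left(- \frac{78}{7}\right) \left(-6\right) = \frac{468}{7}$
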